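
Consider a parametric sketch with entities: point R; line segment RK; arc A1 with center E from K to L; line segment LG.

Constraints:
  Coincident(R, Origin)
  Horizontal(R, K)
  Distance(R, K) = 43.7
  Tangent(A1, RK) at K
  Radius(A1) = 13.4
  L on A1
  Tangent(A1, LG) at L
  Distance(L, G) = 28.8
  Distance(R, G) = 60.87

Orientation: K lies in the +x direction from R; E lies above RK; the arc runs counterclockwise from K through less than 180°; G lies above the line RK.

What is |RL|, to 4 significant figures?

58.85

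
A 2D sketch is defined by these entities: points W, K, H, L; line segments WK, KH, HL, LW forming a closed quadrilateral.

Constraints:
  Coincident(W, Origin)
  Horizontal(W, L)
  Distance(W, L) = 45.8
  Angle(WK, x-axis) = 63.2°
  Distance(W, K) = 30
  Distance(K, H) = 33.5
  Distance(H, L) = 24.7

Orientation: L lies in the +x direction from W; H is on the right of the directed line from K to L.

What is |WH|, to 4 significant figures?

22.50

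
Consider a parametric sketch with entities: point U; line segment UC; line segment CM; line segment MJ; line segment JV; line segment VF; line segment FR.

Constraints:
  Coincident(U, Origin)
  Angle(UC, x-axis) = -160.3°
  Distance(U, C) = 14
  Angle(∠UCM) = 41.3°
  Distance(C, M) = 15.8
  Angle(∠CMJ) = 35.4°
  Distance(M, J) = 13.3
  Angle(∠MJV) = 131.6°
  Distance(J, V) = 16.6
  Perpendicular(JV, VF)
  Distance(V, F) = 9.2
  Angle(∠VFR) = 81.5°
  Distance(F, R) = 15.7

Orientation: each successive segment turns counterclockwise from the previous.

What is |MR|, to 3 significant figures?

10.4

JV is perpendicular to VF, so VF runs at -98.6°; with |VF| = 9.2, F = (-23.5, -6.00). ∠VFR = 81.5° gives FR at -0.100° from the x-axis; with |FR| = 15.7, R = (-7.82, -6.02). Then |MR| = |R − M| = 10.4.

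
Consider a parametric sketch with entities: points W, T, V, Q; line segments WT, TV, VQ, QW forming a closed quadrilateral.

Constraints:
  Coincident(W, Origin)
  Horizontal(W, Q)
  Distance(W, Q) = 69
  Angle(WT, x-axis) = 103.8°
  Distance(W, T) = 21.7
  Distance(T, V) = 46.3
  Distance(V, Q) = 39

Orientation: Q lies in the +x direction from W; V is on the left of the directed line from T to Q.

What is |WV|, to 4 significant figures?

48.83

Checks: |TV| = 46.30 ✓; |VQ| = 39.00 ✓.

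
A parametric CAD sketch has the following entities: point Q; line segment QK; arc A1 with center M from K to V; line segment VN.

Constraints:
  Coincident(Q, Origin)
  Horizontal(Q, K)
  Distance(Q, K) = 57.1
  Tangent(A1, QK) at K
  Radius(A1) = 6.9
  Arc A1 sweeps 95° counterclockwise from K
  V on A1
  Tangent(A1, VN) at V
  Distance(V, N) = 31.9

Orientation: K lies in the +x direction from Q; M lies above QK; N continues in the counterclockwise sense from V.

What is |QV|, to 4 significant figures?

64.41

Q is at the origin; QK is horizontal with |QK| = 57.1 and K on the +x side, so K = (57.10, 0.000). The tangent condition forces MK to be normal to QK, so M = K + (0, 6.9) = (57.10, 6.900). On A1, K sits at bearing -90° from M; a 95° counterclockwise sweep puts V at bearing 5°, so V = M + 6.9·(cos 5°, sin 5°) = (63.97, 7.501). Then |QV| = |V − Q| = 64.41.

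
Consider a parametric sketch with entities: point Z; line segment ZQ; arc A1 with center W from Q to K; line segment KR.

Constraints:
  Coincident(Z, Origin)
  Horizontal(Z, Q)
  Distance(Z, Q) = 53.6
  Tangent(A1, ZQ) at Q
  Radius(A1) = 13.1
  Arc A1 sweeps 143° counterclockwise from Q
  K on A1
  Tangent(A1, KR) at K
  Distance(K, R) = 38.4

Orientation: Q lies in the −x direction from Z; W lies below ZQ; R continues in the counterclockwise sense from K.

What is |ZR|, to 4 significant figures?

55.93

Z is at the origin; ZQ is horizontal with |ZQ| = 53.6 and Q on the −x side, so Q = (-53.60, 0.000). A1 meets ZQ tangentially, so WQ is at right angles to ZQ, so W = Q + (0, -13.1) = (-53.60, -13.10). On A1, Q sits at bearing 90° from W; a 143° counterclockwise sweep puts K at bearing 233°, so K = W + 13.1·(cos 233°, sin 233°) = (-61.48, -23.56). The tangent condition forces WK to be normal to KR, so KR runs along (−sin 233°, cos 233°); with |KR| = 38.4, R = (-30.82, -46.67). Then |ZR| = |R − Z| = 55.93.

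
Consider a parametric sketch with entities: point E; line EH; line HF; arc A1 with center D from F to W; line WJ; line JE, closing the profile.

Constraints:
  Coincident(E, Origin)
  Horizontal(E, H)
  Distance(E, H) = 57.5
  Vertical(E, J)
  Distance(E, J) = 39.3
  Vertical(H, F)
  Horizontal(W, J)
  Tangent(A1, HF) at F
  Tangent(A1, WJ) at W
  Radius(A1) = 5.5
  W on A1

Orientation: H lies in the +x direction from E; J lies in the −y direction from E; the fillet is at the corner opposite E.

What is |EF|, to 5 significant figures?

66.699

E is at the origin; EH is horizontal with |EH| = 57.5 and H on the +x side, so H = (57.500, 0.0000). EJ is vertical with |EJ| = 39.3 and J on the −y side, so J = (0.0000, -39.300). The virtual corner opposite E is at (57.500, -39.300). Tangency of A1 to HF means the radius DF is perpendicular to HF and tangency of A1 to WJ means the radius DW is perpendicular to WJ, with radius 5.5, so the center D sits 5.5 in from both sides at D = (52.000, -33.800). That places the tangent points at F = (57.500, -33.800) on HF and W = (52.000, -39.300) on WJ. Then |EF| = |F − E| = 66.699.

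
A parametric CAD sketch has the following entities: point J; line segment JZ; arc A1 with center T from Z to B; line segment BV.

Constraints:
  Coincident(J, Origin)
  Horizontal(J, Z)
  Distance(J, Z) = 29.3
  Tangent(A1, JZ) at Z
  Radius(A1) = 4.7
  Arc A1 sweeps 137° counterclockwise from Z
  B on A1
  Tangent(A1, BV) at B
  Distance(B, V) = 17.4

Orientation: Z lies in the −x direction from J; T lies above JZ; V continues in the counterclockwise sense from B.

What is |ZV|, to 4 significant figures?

22.15

J is at the origin; JZ is horizontal with |JZ| = 29.3 and Z on the −x side, so Z = (-29.30, 0.000). Since A1 is tangent to JZ there, TZ ⟂ JZ, so T = Z + (0, 4.7) = (-29.30, 4.700). On A1, Z sits at bearing -90° from T; a 137° counterclockwise sweep puts B at bearing 47°, so B = T + 4.7·(cos 47°, sin 47°) = (-26.09, 8.137). Since A1 is tangent to BV there, TB ⟂ BV, so BV runs along (−sin 47°, cos 47°); with |BV| = 17.4, V = (-38.82, 20.00). Then |ZV| = |V − Z| = 22.15.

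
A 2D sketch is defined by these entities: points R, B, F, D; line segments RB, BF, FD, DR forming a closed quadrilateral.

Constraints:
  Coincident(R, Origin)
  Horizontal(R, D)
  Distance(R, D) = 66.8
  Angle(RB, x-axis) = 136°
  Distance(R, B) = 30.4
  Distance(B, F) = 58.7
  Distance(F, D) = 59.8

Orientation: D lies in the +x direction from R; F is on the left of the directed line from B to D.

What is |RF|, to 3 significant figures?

56.5

R is at the origin; R and D share the same y with |RD| = 66.8 and D in +x, so D = (66.8, 0). RB runs at 136.0° with |RB| = 30.4, so B = (-21.9, 21.1). F is determined by |BF| = 58.7 and |FD| = 59.8 together: it lies at the intersection of circle(B, 58.7) and circle(D, 59.8). With |BD| = 91.1, the foot of the radical line on BD is 44.9 from B and the perpendicular offset is √(58.7² − 44.9²) = 37.9. Taking the left-of-BD solution: F = (30.5, 47.6).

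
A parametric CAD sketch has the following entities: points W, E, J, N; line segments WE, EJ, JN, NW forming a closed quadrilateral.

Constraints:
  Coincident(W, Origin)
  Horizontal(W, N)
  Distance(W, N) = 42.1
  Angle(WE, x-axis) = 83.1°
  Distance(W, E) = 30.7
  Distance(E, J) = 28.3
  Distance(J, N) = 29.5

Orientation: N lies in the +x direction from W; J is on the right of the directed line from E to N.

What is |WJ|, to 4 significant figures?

13.35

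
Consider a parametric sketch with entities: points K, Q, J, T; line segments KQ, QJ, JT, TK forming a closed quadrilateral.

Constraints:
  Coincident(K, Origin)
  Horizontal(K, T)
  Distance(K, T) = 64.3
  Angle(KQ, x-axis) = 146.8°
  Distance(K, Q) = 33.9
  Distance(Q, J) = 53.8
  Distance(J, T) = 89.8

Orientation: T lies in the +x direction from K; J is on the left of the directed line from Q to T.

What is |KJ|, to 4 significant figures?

63.67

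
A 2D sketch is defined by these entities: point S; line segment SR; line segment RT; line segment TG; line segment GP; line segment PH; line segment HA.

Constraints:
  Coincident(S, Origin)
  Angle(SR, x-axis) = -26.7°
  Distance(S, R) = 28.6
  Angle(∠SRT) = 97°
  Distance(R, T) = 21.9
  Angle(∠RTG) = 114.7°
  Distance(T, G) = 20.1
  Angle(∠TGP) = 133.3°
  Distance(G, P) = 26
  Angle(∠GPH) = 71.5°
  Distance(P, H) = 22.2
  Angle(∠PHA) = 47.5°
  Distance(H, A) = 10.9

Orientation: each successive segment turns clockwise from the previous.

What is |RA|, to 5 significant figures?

30.313

∠GPH = 71.5° gives PH at 29.800° from the x-axis; with |PH| = 22.2, H = (-2.0037, -6.8917). ∠PHA = 47.5° gives HA at -102.70° from the x-axis; with |HA| = 10.9, A = (-4.4000, -17.525). Then |RA| = |A − R| = 30.313.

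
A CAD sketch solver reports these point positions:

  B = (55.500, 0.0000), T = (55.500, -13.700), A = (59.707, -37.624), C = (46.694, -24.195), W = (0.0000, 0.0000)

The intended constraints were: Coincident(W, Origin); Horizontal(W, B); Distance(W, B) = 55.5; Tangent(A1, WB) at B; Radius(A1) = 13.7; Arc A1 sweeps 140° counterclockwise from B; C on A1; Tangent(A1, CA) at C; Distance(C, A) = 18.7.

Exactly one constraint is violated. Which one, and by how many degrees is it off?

Tangent(A1, CA) at C — off by 5.90°.

W = (0.00, 0.00) ✓; W.y = 0.00, B.y = 0.00 ✓; |WB| = 55.50 ✓; ∠(TB, BW) = 90.00° ✓; |TB| = 13.70 ✓; bearing(T→C) − bearing(T→B) = 140.0° ✓; |TC| = 13.70 ✓; ∠(TC, CA) = 95.90° ✗; |CA| = 18.70 ✓.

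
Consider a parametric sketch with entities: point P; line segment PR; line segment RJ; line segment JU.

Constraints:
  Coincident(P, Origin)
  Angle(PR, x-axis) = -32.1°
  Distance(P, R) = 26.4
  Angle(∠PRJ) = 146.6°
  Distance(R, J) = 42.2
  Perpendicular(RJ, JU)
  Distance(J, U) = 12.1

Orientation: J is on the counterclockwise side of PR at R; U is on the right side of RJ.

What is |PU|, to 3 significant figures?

69.5

P is at the origin; PR runs at -32.1° with length 26.4, so R = 26.4·(cos -32.1°, sin -32.1°) = (22.4, -14.0). ∠PRJ = 146.6°, so RJ runs at -32.1° + (180° − 146.6°) = 1.30° from the x-axis; with |RJ| = 42.2, J = R + 42.2·(cos 1.30°, sin 1.30°) = (64.6, -13.1). The perpendicularity gives JU at right angles to RJ; with |JU| = 12.1 on the right of RJ, U = J + 12.1·(0.0227, -1.00) = (64.8, -25.2). Then |PU| = |U − P| = 69.5.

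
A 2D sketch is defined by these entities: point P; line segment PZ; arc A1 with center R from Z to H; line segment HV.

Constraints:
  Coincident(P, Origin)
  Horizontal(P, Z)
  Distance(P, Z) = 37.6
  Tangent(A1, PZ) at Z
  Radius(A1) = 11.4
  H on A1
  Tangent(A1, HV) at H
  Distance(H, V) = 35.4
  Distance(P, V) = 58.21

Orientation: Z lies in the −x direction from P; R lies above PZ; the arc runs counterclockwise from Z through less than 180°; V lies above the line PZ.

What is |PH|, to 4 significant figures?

29.58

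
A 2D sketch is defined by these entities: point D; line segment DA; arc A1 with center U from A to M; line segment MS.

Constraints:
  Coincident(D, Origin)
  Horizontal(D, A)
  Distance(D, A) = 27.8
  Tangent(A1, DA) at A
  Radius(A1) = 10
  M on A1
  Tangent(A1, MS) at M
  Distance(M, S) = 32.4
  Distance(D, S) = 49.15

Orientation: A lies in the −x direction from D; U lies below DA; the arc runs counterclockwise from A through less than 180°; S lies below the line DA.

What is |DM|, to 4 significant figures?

39.51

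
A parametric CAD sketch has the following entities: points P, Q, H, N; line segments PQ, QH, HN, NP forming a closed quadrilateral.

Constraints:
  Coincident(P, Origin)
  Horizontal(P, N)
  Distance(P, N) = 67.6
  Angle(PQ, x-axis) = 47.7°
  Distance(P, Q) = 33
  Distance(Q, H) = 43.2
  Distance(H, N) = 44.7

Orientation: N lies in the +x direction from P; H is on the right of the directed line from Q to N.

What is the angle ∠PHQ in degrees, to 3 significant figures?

49.2°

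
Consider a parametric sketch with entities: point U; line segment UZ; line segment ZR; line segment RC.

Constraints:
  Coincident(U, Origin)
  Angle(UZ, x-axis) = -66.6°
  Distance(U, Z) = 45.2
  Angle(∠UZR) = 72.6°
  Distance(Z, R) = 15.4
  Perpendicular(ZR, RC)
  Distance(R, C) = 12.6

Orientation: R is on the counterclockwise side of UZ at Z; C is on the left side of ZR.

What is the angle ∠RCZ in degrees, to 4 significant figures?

50.71°

U is at the origin; UZ runs at -66.6° with length 45.2, so Z = 45.2·(cos -66.6°, sin -66.6°) = (17.95, -41.48). ∠UZR = 72.6°, so ZR runs at -66.6° + (180° − 72.6°) = 40.80° from the x-axis; with |ZR| = 15.4, R = Z + 15.4·(cos 40.80°, sin 40.80°) = (29.61, -31.42). The perpendicularity gives RC at right angles to ZR; with |RC| = 12.6 on the left of ZR, C = R + 12.6·(-0.6534, 0.7570) = (21.38, -21.88). Then cos ∠RCZ = CR·CZ / (|CR||CZ|), giving 50.71°.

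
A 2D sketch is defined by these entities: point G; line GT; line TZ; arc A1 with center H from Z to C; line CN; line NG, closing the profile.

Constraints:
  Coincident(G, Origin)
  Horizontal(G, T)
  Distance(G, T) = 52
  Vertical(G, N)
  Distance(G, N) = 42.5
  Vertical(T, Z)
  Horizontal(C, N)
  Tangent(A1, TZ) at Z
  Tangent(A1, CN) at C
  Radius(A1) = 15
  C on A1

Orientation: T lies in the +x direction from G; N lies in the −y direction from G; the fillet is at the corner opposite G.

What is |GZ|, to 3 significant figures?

58.8

G is at the origin; G and T share the same y with |GT| = 52.0 and T on the +x side, so T = (52.0, 0.00). G and N share the same x with |GN| = 42.5 and N on the −y side, so N = (0.00, -42.5). The virtual corner opposite G is at (52.0, -42.5). Since A1 is tangent to TZ there, HZ ⟂ TZ and tangency of A1 to CN means the radius HC is perpendicular to CN, with radius 15.0, so the center H sits 15.0 in from both sides at H = (37.0, -27.5). That places the tangent points at Z = (52.0, -27.5) on TZ and C = (37.0, -42.5) on CN. Then |GZ| = |Z − G| = 58.8.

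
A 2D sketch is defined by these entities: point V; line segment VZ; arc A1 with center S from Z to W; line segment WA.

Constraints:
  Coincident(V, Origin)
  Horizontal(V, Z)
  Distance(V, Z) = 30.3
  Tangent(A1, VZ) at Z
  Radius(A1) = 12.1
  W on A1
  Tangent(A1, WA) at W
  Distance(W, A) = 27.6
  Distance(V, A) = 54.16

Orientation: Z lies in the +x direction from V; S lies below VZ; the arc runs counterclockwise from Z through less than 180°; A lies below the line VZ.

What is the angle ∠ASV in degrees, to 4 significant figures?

119.2°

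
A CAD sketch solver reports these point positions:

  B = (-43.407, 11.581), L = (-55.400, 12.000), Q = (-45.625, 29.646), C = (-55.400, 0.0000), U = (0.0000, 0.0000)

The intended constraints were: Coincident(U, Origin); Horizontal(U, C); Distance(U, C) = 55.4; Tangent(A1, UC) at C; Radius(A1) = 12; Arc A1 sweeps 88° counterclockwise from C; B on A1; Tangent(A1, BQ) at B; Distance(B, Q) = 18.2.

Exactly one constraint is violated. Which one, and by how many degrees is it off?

Tangent(A1, BQ) at B — off by 9.00°.

U = (0.00, 0.00) ✓; U.y = 0.00, C.y = 0.00 ✓; |UC| = 55.40 ✓; ∠(LC, CU) = 90.00° ✓; |LC| = 12.00 ✓; bearing(L→B) − bearing(L→C) = 88.00° ✓; |LB| = 12.00 ✓; ∠(LB, BQ) = 81.00° ✗; |BQ| = 18.20 ✓.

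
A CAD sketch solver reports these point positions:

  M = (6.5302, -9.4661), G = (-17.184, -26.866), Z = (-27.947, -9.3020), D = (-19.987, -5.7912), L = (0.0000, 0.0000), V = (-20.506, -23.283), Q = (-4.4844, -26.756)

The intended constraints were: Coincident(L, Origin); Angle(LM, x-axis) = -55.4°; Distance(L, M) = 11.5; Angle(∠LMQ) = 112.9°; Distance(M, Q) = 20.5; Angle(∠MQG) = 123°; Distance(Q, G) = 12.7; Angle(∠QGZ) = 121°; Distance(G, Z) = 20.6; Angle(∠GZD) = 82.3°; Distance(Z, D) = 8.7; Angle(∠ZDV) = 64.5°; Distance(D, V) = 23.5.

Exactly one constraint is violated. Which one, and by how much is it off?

Distance(D, V) = 23.5 — off by 6.00.

L = (0.00, 0.00) ✓; LM at -55.40° ✓; |LM| = 11.50 ✓; ∠LMQ = 112.9° ✓; |MQ| = 20.50 ✓; ∠MQG = 123.0° ✓; |QG| = 12.70 ✓; ∠QGZ = 121.0° ✓; |GZ| = 20.60 ✓; ∠GZD = 82.30° ✓; |ZD| = 8.700 ✓; ∠ZDV = 64.50° ✓; |DV| = 17.50 ✗.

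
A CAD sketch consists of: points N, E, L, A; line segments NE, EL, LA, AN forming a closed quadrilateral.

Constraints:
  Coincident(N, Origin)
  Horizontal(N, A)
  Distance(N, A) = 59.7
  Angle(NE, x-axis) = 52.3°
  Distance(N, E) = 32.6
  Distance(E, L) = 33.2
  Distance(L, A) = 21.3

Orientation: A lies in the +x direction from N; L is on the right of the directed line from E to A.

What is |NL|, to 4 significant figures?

38.51

N is at the origin; N and A share the same y with |NA| = 59.7 and A in +x, so A = (59.7, 0). NE runs at 52.3° with |NE| = 32.6, so E = (19.94, 25.79). L is determined by |EL| = 33.2 and |LA| = 21.3 together: it lies at the intersection of circle(E, 33.2) and circle(A, 21.3). With |EA| = 47.40, the foot of the radical line on EA is 30.54 from E and the perpendicular offset is √(33.2² − 30.54²) = 13.02. Taking the right-of-EA solution: L = (38.47, -1.750).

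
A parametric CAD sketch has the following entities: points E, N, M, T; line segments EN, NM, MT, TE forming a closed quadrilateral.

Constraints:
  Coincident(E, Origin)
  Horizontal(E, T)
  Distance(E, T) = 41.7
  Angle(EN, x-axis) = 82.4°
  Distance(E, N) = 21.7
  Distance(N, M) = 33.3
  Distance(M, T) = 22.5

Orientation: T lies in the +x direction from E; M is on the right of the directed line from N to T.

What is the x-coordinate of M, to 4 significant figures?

20.28

E is at the origin; ET is horizontal with |ET| = 41.7 and T in +x, so T = (41.7, 0). EN runs at 82.4° with |EN| = 21.7, so N = (2.870, 21.51). M is determined by |NM| = 33.3 and |MT| = 22.5 together: it lies at the intersection of circle(N, 33.3) and circle(T, 22.5). With |NT| = 44.39, the foot of the radical line on NT is 28.98 from N and the perpendicular offset is √(33.3² − 28.98²) = 16.40. Taking the right-of-NT solution: M = (20.28, -6.879).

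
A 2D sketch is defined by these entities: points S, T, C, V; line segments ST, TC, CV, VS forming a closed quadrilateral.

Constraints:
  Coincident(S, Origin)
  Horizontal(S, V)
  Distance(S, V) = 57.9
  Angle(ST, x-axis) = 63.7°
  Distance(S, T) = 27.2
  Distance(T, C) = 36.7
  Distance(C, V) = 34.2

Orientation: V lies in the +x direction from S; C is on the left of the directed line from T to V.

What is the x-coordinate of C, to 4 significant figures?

47.80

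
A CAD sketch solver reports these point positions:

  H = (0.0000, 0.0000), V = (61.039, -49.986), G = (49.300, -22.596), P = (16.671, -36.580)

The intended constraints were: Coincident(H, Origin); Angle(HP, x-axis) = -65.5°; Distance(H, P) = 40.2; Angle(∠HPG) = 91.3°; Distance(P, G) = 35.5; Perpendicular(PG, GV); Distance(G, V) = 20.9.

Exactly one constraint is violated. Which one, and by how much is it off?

Distance(G, V) = 20.9 — off by 8.90.

H = (0.00, 0.00) ✓; HP at -65.50° ✓; |HP| = 40.20 ✓; ∠HPG = 91.30° ✓; |PG| = 35.50 ✓; ∠(PG, GV) = 90.00° ✓; |GV| = 29.80 ✗.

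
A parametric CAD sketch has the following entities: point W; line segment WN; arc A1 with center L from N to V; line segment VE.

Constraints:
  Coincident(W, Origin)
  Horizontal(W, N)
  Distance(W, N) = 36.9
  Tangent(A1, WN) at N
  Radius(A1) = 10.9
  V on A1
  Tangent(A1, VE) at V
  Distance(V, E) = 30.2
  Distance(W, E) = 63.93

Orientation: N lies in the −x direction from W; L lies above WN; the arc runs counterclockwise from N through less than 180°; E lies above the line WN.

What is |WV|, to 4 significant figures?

34.25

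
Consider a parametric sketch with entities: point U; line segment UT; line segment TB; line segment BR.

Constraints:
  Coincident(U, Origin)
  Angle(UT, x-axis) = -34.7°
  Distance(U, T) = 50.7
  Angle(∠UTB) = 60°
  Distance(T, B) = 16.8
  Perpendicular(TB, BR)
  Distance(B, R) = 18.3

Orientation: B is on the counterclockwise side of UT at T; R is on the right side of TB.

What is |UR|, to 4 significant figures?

62.79

∠UTB = 60.0°, so TB runs at -34.7° + (180° − 60.0°) = 85.30° from the x-axis; with |TB| = 16.8, B = T + 16.8·(cos 85.30°, sin 85.30°) = (43.06, -12.12). The perpendicularity gives BR at right angles to TB; with |BR| = 18.3 on the right of TB, R = B + 18.3·(0.9966, -0.08194) = (61.30, -13.62). Then |UR| = |R − U| = 62.79.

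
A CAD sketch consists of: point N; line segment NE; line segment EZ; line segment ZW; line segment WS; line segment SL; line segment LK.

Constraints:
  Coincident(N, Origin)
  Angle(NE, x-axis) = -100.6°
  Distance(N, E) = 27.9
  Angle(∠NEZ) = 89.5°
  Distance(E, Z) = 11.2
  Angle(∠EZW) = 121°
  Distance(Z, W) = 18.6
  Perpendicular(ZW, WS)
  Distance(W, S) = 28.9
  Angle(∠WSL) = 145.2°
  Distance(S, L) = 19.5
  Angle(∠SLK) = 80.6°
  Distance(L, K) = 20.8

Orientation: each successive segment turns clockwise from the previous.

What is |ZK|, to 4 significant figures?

31.31

∠WSL = 145.2° gives SL at -14.90° from the x-axis; with |SL| = 19.5, L = (23.56, -2.955). ∠SLK = 80.6° gives LK at -114.3° from the x-axis; with |LK| = 20.8, K = (15.01, -21.91). Then |ZK| = |K − Z| = 31.31.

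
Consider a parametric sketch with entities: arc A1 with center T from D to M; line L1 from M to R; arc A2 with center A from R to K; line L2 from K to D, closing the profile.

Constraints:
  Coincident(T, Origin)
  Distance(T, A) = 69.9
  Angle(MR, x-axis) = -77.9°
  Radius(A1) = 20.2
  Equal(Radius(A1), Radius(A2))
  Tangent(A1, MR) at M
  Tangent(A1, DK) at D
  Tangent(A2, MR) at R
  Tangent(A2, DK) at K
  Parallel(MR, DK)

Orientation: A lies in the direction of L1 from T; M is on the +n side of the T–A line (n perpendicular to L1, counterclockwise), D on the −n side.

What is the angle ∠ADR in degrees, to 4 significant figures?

13.91°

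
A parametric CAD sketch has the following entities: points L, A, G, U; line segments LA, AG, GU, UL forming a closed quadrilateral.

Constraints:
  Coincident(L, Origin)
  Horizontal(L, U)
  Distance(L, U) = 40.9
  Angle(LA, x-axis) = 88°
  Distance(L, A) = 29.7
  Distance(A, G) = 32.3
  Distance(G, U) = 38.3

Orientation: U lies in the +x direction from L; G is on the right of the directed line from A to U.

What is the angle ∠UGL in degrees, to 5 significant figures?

132.35°

L is at the origin; L and U share the same y with |LU| = 40.9 and U in +x, so U = (40.9, 0). LA runs at 88.0° with |LA| = 29.7, so A = (1.0365, 29.682). G is determined by |AG| = 32.3 and |GU| = 38.3 together: it lies at the intersection of circle(A, 32.3) and circle(U, 38.3). With |AU| = 49.700, the foot of the radical line on AU is 20.589 from A and the perpendicular offset is √(32.3² − 20.589²) = 24.888. Taking the right-of-AU solution: G = (2.6867, -2.5759).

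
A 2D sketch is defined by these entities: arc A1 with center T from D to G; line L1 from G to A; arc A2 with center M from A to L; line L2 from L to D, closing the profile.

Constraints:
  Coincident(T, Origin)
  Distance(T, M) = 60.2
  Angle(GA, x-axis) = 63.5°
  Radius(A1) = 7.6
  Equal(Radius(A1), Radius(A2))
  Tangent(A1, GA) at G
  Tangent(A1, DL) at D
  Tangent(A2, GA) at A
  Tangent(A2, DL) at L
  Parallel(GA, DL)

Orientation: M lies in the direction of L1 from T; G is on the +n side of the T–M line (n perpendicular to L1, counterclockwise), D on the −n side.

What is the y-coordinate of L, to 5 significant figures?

50.484

The slot axis is L1's direction at 63.5°, so u = (cos 63.5°, sin 63.5°) = (0.44620, 0.89493) and n = (−sin 63.5°, cos 63.5°) = (-0.89493, 0.44620). T is at the origin and M lies 60.2 along u from T, so M = 60.2·u = (26.861, 53.875). Tangency of A1 to both parallel lines with radius 7.6 puts G and D at T ± 7.6·n: G = (-6.8015, 3.3911), D = (6.8015, -3.3911). Equal radii place A and L the same way about M: A = M + 7.6·n = (20.060, 57.266), L = M − 7.6·n = (33.663, 50.484). So L.y = 50.484.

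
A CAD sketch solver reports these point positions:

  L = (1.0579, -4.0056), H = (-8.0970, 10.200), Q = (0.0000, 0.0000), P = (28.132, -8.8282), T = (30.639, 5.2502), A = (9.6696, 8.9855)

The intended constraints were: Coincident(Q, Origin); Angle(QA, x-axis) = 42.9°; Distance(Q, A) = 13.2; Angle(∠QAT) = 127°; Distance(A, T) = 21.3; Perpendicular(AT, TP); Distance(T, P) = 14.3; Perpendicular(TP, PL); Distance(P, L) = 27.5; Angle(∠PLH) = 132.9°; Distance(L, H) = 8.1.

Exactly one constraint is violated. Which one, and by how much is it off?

Distance(L, H) = 8.1 — off by 8.80.

Q = (0.00, 0.00) ✓; QA at 42.90° ✓; |QA| = 13.20 ✓; ∠QAT = 127.0° ✓; |AT| = 21.30 ✓; ∠(AT, TP) = 90.00° ✓; |TP| = 14.30 ✓; ∠(TP, PL) = 90.00° ✓; |PL| = 27.50 ✓; ∠PLH = 132.9° ✓; |LH| = 16.90 ✗.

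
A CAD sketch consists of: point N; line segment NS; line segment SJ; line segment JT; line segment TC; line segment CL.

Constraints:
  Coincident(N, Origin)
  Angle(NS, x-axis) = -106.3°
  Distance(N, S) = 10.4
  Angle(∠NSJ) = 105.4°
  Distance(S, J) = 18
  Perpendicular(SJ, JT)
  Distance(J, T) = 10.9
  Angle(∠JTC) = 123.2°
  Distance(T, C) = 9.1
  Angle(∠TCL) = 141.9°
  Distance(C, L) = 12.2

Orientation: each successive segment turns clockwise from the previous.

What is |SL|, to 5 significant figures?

14.946

∠JTC = 123.2° gives TC at 32.300° from the x-axis; with |TC| = 9.1, C = (-13.054, 6.0620). ∠TCL = 141.9° gives CL at -5.8000° from the x-axis; with |CL| = 12.2, L = (-0.91608, 4.8291). Then |SL| = |L − S| = 14.946.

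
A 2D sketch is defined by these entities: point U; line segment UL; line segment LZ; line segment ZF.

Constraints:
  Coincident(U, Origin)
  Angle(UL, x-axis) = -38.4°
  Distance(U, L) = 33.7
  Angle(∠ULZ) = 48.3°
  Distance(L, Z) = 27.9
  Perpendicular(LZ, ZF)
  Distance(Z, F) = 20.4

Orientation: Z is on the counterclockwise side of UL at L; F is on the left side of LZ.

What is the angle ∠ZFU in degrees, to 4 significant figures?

131.0°

∠ULZ = 48.3°, so LZ runs at -38.4° + (180° − 48.3°) = 93.30° from the x-axis; with |LZ| = 27.9, Z = L + 27.9·(cos 93.30°, sin 93.30°) = (24.80, 6.921). The perpendicularity gives ZF at right angles to LZ; with |ZF| = 20.4 on the left of LZ, F = Z + 20.4·(-0.9983, -0.05756) = (4.438, 5.747). Then cos ∠ZFU = FZ·FU / (|FZ||FU|), giving 131.0°.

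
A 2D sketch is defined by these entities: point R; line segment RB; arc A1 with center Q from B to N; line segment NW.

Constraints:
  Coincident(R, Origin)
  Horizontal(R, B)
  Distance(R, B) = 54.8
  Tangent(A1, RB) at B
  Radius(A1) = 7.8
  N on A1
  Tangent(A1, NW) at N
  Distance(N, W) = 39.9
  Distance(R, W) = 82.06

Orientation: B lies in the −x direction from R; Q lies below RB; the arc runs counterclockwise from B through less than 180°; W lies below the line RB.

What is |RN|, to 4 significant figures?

62.90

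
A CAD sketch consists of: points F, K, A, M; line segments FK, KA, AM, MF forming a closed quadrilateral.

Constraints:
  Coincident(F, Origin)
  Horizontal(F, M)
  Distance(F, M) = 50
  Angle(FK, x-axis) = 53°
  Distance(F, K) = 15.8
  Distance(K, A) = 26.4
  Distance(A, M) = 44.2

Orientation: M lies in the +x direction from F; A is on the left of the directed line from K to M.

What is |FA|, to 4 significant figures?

42.15

F is at the origin; FM is horizontal with |FM| = 50.0 and M in +x, so M = (50.0, 0). FK runs at 53.0° with |FK| = 15.8, so K = (9.509, 12.62). A is determined by |KA| = 26.4 and |AM| = 44.2 together: it lies at the intersection of circle(K, 26.4) and circle(M, 44.2). With |KM| = 42.41, the foot of the radical line on KM is 6.391 from K and the perpendicular offset is √(26.4² − 6.391²) = 25.61. Taking the left-of-KM solution: A = (23.23, 35.17).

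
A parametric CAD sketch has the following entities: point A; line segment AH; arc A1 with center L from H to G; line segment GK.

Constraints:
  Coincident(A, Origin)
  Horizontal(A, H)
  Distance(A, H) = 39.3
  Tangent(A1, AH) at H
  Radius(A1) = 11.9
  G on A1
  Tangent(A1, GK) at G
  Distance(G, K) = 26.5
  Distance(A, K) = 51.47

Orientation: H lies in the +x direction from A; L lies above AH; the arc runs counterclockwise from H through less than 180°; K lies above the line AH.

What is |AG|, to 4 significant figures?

52.33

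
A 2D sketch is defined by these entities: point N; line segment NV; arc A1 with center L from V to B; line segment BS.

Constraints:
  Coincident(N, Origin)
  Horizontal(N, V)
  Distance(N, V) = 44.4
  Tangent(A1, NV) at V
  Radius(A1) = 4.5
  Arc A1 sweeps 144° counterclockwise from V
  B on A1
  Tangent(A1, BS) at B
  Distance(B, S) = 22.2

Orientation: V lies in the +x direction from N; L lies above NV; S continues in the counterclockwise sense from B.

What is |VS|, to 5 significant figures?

26.145

N is at the origin; N and V share the same y with |NV| = 44.4 and V on the +x side, so V = (44.400, 0.0000). The tangent condition forces LV to be normal to NV, so L = V + (0, 4.5) = (44.400, 4.5000). On A1, V sits at bearing -90° from L; a 144° counterclockwise sweep puts B at bearing 54°, so B = L + 4.5·(cos 54°, sin 54°) = (47.045, 8.1406). The tangent condition forces LB to be normal to BS, so BS runs along (−sin 54°, cos 54°); with |BS| = 22.2, S = (29.085, 21.189). Then |VS| = |S − V| = 26.145.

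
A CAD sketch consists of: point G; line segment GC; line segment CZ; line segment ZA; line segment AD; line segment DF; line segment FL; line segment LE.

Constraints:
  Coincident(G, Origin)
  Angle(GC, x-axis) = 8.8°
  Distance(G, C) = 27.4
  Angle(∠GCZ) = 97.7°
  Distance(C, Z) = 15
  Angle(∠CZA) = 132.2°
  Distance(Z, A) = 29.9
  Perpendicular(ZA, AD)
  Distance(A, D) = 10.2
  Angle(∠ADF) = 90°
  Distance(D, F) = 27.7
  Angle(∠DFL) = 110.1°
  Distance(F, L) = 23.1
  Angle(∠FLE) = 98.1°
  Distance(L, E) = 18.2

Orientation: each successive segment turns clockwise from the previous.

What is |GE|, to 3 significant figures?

52.2

G is at the origin; GC runs at 8.8° with length 27.4, so C = (27.1, 4.19). ∠GCZ = 97.7° gives CZ at -73.5° from the x-axis; with |CZ| = 15.0, Z = (31.3, -10.2). ∠CZA = 132.2° gives ZA at -121° from the x-axis; with |ZA| = 29.9, A = (15.8, -35.7). The perpendicularity gives AD at right angles to ZA, so AD runs at 149°; with |AD| = 10.2, D = (7.09, -30.4). ∠ADF = 90.0° gives DF at 58.7° from the x-axis; with |DF| = 27.7, F = (21.5, -6.77). ∠DFL = 110.1° gives FL at -11.2° from the x-axis; with |FL| = 23.1, L = (44.1, -11.3). ∠FLE = 98.1° gives LE at -93.1° from the x-axis; with |LE| = 18.2, E = (43.2, -29.4). Then |GE| = |E − G| = 52.2.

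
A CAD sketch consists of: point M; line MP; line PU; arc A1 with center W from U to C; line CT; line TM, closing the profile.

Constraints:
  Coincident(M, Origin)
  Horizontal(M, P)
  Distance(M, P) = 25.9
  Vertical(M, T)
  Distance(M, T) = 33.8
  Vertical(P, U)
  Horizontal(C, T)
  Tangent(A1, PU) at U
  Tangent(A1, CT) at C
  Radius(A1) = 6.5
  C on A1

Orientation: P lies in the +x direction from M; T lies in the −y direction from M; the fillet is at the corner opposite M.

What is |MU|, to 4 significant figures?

37.63

M is at the origin; MP is horizontal with |MP| = 25.9 and P on the +x side, so P = (25.90, 0.000). MT is vertical with |MT| = 33.8 and T on the −y side, so T = (0.000, -33.80). The virtual corner opposite M is at (25.90, -33.80). Tangency of A1 to PU means the radius WU is perpendicular to PU and the tangent condition forces WC to be normal to CT, with radius 6.5, so the center W sits 6.5 in from both sides at W = (19.40, -27.30). That places the tangent points at U = (25.90, -27.30) on PU and C = (19.40, -33.80) on CT. Then |MU| = |U − M| = 37.63.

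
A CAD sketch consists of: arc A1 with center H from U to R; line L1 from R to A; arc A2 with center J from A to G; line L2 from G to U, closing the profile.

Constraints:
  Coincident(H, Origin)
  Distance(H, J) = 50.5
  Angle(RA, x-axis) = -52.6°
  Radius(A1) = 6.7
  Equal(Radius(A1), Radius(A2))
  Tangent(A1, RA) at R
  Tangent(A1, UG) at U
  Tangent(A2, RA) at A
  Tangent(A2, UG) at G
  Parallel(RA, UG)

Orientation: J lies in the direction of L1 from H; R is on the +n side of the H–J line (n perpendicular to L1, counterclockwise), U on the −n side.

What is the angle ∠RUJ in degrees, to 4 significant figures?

82.44°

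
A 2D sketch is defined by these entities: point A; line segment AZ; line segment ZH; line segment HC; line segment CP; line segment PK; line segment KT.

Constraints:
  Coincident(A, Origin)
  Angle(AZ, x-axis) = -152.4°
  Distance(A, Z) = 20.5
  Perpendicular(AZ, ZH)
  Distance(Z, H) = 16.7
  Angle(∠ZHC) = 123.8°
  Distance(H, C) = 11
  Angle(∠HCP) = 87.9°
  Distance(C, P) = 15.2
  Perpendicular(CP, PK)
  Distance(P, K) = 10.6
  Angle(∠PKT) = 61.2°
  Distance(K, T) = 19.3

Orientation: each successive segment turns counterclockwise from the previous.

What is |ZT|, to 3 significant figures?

24.6

The perpendicularity gives PK at right angles to CP, so PK runs at 176°; with |PK| = 10.6, K = (-8.98, -9.57). ∠PKT = 61.2° gives KT at -65.3° from the x-axis; with |KT| = 19.3, T = (-0.916, -27.1). Then |ZT| = |T − Z| = 24.6.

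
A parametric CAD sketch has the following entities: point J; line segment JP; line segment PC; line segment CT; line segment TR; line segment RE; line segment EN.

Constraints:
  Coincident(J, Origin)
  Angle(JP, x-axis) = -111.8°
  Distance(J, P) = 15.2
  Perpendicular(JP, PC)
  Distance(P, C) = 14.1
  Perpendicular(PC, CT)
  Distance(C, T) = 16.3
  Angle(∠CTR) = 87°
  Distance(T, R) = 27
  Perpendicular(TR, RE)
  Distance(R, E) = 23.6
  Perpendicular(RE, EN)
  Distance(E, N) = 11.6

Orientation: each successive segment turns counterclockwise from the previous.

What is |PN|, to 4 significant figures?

8.074

J is at the origin; JP runs at -111.8° with length 15.2, so P = (-5.645, -14.11). The perpendicularity gives PC at right angles to JP, so PC runs at -21.80°; with |PC| = 14.1, C = (7.447, -19.35). PC is perpendicular to CT, so CT runs at 68.20°; with |CT| = 16.3, T = (13.50, -4.215). ∠CTR = 87.0° gives TR at 161.2° from the x-axis; with |TR| = 27.0, R = (-12.06, 4.486). The perpendicularity gives RE at right angles to TR, so RE runs at -108.8°; with |RE| = 23.6, E = (-19.66, -17.85). The perpendicularity gives EN at right angles to RE, so EN runs at -18.80°; with |EN| = 11.6, N = (-8.684, -21.59). Then |PN| = |N − P| = 8.074.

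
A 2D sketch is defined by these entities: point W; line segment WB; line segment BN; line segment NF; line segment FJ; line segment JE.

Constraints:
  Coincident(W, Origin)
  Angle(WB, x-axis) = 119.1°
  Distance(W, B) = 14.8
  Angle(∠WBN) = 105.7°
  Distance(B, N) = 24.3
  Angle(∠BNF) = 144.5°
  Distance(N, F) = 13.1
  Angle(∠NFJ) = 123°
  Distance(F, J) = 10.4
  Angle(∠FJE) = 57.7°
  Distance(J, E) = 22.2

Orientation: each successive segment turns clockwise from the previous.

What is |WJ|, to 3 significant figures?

38.7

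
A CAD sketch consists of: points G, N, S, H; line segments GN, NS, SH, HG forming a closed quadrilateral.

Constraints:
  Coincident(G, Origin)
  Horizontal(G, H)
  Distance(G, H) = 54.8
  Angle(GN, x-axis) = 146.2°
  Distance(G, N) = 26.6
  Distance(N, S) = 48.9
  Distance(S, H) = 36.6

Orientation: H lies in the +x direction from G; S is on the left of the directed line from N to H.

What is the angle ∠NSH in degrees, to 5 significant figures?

132.16°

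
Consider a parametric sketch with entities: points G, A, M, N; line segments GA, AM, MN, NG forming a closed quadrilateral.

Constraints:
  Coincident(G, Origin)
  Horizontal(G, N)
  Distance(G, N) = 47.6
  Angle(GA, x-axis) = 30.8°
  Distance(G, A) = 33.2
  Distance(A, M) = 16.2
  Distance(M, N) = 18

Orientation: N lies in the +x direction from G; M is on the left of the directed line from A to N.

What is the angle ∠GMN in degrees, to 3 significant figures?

77.6°

G is at the origin; G and N share the same y with |GN| = 47.6 and N in +x, so N = (47.6, 0). GA runs at 30.8° with |GA| = 33.2, so A = (28.5, 17.0). M is determined by |AM| = 16.2 and |MN| = 18.0 together: it lies at the intersection of circle(A, 16.2) and circle(N, 18.0). With |AN| = 25.6, the foot of the radical line on AN is 11.6 from A and the perpendicular offset is √(16.2² − 11.6²) = 11.3. Taking the left-of-AN solution: M = (44.7, 17.8).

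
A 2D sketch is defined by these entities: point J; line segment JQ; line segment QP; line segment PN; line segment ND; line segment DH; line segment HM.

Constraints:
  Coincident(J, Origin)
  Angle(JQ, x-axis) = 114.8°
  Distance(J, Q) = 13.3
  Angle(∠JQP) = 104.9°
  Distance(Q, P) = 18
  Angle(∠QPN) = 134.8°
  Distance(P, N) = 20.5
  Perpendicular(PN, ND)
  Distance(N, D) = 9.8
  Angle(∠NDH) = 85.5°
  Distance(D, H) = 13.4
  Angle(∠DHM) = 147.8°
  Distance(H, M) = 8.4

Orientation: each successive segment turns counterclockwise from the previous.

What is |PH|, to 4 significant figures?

11.29

PN is perpendicular to ND, so ND runs at -34.90°; with |ND| = 9.8, D = (-27.00, -13.44). ∠NDH = 85.5° gives DH at 59.60° from the x-axis; with |DH| = 13.4, H = (-20.22, -1.884). Then |PH| = |H − P| = 11.29.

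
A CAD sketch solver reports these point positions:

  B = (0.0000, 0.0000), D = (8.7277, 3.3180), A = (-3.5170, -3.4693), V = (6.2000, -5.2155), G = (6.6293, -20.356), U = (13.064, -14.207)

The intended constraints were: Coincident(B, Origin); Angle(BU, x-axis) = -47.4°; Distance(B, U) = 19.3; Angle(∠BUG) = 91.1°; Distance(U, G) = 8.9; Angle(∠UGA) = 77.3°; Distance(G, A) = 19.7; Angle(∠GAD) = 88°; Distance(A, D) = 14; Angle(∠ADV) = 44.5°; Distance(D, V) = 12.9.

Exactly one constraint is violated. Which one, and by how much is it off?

Distance(D, V) = 12.9 — off by 4.00.

B = (0.00, 0.00) ✓; BU at -47.40° ✓; |BU| = 19.30 ✓; ∠BUG = 91.10° ✓; |UG| = 8.900 ✓; ∠UGA = 77.30° ✓; |GA| = 19.70 ✓; ∠GAD = 88.00° ✓; |AD| = 14.00 ✓; ∠ADV = 44.50° ✓; |DV| = 8.900 ✗.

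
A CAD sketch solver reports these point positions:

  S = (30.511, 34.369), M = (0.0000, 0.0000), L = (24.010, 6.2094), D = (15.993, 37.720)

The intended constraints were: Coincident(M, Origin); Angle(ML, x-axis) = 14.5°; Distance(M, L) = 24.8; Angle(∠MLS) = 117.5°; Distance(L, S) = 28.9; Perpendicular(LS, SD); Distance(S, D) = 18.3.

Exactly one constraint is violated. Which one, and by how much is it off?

Distance(S, D) = 18.3 — off by 3.40.

M = (0.00, 0.00) ✓; ML at 14.50° ✓; |ML| = 24.80 ✓; ∠MLS = 117.5° ✓; |LS| = 28.90 ✓; ∠(LS, SD) = 90.00° ✓; |SD| = 14.90 ✗.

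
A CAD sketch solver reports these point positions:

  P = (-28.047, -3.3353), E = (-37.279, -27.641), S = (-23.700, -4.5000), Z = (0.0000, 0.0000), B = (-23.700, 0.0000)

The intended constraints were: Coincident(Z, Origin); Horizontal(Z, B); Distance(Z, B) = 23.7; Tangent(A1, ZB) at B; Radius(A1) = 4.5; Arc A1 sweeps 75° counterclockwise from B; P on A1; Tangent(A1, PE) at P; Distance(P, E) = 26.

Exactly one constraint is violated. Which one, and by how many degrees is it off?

Tangent(A1, PE) at P — off by 5.80°.

Z = (0.00, 0.00) ✓; Z.y = 0.00, B.y = 0.00 ✓; |ZB| = 23.70 ✓; ∠(SB, BZ) = 90.00° ✓; |SB| = 4.500 ✓; bearing(S→P) − bearing(S→B) = 75.00° ✓; |SP| = 4.500 ✓; ∠(SP, PE) = 95.80° ✗; |PE| = 26.00 ✓.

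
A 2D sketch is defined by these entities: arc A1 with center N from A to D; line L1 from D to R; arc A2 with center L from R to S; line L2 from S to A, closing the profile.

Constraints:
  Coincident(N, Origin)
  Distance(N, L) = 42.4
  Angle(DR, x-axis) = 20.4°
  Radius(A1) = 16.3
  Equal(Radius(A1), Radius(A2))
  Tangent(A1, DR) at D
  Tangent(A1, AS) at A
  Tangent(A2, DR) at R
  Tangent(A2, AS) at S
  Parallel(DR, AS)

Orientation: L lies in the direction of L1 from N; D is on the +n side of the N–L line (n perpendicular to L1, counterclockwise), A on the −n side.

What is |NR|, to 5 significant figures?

45.425

The slot axis is L1's direction at 20.4°, so u = (cos 20.4°, sin 20.4°) = (0.93728, 0.34857) and n = (−sin 20.4°, cos 20.4°) = (-0.34857, 0.93728). N is at the origin and L lies 42.4 along u from N, so L = 42.4·u = (39.741, 14.779). Tangency of A1 to both parallel lines with radius 16.3 puts D and A at N ± 16.3·n: D = (-5.6817, 15.278), A = (5.6817, -15.278). Equal radii place R and S the same way about L: R = L + 16.3·n = (34.059, 30.057), S = L − 16.3·n = (45.422, -0.49824). Then |NR| = |R − N| = 45.425.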